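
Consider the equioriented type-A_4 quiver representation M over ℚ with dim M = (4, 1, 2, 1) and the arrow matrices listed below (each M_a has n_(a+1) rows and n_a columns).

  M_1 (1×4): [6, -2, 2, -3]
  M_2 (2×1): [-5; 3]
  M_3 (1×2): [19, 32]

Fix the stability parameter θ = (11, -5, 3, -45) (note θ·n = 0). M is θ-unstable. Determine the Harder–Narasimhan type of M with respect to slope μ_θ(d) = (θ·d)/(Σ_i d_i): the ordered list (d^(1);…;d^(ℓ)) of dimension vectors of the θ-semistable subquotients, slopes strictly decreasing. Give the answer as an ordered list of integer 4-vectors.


Barcode: M ≅ I[1,1]^3, I[1,4], I[3,3]. HN layers by μ_θ (3 steps, strictly decreasing):
  μ^(1)=11; μ^(2)=3; μ^(3)=-9

((3, 0, 0, 0); (0, 0, 1, 0); (1, 1, 1, 1))


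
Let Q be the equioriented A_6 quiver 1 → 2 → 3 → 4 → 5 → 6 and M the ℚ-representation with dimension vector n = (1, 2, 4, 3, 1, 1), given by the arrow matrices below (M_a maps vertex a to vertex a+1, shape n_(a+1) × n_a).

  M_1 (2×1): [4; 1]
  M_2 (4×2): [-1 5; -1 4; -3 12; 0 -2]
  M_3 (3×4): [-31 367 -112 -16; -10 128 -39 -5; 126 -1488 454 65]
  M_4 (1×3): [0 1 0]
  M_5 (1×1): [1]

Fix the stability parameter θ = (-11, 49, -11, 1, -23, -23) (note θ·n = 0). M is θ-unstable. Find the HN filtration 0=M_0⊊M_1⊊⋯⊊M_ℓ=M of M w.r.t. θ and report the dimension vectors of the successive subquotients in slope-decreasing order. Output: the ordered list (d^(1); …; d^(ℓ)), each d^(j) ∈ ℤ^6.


Interval decomposition of M: I[1,4], I[2,6], I[3,3], I[3,4].
HN type (ℓ=4): μ^(1)=13; μ^(2)=1; μ^(3)=-7/5; μ^(4)=-11

((0, 1, 1, 1, 0, 0); (0, 0, 0, 1, 0, 0); (0, 1, 1, 1, 1, 1); (1, 0, 2, 0, 0, 0))


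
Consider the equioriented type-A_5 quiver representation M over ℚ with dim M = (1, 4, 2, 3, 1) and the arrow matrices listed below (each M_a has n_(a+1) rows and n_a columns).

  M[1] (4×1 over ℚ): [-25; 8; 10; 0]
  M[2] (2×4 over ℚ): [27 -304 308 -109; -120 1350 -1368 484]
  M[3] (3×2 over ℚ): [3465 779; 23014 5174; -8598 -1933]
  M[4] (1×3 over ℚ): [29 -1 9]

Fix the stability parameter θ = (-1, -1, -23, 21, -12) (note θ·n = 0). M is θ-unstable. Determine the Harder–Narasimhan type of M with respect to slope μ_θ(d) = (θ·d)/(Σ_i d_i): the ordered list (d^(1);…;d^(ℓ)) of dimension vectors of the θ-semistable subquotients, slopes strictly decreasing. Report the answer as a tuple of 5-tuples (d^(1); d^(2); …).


Barcode: M ≅ I[1,5], I[2,2]^2, I[2,4], I[4,4]. HN layers by μ_θ (5 steps, strictly decreasing):
  μ^(1)=21; μ^(2)=9/2; μ^(3)=-1; μ^(4)=-25/3; μ^(5)=-12

((0, 0, 0, 2, 0); (0, 0, 0, 1, 1); (0, 2, 0, 0, 0); (1, 1, 1, 0, 0); (0, 1, 1, 0, 0))


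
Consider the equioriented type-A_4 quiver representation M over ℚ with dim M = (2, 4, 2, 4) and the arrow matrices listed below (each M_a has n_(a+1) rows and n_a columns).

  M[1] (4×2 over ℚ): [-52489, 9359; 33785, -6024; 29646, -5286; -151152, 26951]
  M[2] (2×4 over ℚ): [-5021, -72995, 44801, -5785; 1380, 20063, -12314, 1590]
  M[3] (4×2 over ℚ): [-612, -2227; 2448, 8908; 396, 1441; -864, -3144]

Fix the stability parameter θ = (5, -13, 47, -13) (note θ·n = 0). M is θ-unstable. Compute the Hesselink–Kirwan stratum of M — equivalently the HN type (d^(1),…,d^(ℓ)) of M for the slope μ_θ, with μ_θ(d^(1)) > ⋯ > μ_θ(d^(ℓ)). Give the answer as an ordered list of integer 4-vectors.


Interval decomposition of M: I[1,2], I[1,4], I[2,2], I[2,3], I[4,4]^3.
HN type (ℓ=4): μ^(1)=47; μ^(2)=17; μ^(3)=-4; μ^(4)=-13

((0, 0, 1, 0); (0, 0, 1, 1); (2, 2, 0, 0); (0, 2, 0, 3))


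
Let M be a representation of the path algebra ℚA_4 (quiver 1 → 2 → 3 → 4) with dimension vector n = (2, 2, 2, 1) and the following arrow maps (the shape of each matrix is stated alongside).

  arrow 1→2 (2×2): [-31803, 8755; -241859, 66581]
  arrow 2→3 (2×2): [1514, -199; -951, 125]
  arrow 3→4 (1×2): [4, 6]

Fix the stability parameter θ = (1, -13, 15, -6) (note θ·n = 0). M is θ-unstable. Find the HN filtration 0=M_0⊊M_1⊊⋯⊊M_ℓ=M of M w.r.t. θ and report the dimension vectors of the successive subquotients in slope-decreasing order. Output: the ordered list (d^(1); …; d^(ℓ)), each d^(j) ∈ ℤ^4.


Via rank(M_{q-1}∘⋯∘M_p): M ≅ I[1,3], I[1,4].
μ_θ-semistable layers: μ^(1)=15; μ^(2)=9/2; μ^(3)=-6

((0, 0, 1, 0); (0, 0, 1, 1); (2, 2, 0, 0))


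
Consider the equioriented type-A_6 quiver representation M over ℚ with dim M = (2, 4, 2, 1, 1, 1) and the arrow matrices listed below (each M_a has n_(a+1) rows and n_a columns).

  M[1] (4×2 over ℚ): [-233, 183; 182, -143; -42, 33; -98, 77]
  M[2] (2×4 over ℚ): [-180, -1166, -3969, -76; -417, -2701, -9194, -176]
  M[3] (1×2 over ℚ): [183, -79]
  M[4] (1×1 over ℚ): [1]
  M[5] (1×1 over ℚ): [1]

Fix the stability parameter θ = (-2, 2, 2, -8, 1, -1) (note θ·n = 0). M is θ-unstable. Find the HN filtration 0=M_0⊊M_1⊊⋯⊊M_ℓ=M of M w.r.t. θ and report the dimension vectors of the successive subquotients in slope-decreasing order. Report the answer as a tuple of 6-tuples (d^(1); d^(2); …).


Barcode: M ≅ I[1,3], I[1,6], I[2,2]^2. HN layers by μ_θ (4 steps, strictly decreasing):
  μ^(1)=2; μ^(2)=0; μ^(3)=-4/3; μ^(4)=-2

((0, 3, 1, 0, 0, 0); (0, 0, 0, 0, 1, 1); (0, 1, 1, 1, 0, 0); (2, 0, 0, 0, 0, 0))


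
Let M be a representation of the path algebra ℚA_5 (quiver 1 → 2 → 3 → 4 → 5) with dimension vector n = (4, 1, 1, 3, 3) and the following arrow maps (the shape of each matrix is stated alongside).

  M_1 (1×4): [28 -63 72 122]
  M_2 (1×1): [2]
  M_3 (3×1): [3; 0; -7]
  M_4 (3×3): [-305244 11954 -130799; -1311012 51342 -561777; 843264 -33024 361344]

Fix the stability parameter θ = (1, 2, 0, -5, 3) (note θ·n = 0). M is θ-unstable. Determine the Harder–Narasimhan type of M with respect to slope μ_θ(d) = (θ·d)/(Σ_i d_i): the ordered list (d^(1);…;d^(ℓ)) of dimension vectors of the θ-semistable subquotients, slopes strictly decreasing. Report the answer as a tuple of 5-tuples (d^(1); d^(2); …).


Interval decomposition of M: I[1,1]^3, I[1,5], I[4,4]^2, I[5,5]^2.
HN type (ℓ=4): μ^(1)=3; μ^(2)=1; μ^(3)=-1/2; μ^(4)=-5

((0, 0, 0, 0, 3); (3, 0, 0, 0, 0); (1, 1, 1, 1, 0); (0, 0, 0, 2, 0))


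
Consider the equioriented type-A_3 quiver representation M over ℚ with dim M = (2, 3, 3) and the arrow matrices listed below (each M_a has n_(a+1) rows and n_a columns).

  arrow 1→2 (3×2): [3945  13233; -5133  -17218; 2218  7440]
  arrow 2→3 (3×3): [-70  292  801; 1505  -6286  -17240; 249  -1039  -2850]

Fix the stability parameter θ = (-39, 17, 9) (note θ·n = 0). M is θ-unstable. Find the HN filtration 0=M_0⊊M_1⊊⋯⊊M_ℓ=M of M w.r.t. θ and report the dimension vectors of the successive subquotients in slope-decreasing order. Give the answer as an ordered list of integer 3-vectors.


Barcode: M ≅ I[1,3]^2, I[2,3]. HN layers by μ_θ (2 steps, strictly decreasing):
  μ^(1)=13; μ^(2)=-39

((0, 3, 3); (2, 0, 0))


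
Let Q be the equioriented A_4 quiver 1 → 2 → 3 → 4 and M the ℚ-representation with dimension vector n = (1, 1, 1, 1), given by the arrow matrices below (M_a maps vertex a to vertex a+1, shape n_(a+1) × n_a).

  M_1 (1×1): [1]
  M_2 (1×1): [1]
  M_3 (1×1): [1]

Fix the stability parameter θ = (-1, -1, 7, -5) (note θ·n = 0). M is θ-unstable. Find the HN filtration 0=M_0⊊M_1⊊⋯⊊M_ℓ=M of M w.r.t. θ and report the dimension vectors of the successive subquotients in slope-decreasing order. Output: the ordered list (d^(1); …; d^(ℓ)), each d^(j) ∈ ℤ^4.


Barcode: M ≅ I[1,4]. HN layers by μ_θ (2 steps, strictly decreasing):
  μ^(1)=1; μ^(2)=-1

((0, 0, 1, 1); (1, 1, 0, 0))


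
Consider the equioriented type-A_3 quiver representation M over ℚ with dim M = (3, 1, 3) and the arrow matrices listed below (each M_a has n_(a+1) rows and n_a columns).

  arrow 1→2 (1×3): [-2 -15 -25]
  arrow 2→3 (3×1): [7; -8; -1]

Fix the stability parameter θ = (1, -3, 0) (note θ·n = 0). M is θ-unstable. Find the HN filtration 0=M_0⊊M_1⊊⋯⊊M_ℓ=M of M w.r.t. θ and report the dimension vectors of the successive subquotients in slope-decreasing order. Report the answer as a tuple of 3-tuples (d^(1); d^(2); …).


Interval decomposition of M: I[1,1]^2, I[1,3], I[3,3]^2.
HN type (ℓ=3): μ^(1)=1; μ^(2)=0; μ^(3)=-1

((2, 0, 0); (0, 0, 3); (1, 1, 0))


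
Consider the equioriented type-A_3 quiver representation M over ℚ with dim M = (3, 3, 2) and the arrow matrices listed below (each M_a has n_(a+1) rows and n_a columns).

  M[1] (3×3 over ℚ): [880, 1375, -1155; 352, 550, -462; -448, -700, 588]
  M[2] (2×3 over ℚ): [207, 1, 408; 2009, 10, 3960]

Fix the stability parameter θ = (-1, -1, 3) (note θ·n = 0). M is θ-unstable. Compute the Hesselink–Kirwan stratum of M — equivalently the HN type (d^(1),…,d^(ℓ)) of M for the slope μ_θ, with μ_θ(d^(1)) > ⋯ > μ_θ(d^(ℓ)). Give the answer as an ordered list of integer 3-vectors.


Barcode: M ≅ I[1,1]^2, I[1,3], I[2,2], I[2,3]. HN layers by μ_θ (2 steps, strictly decreasing):
  μ^(1)=3; μ^(2)=-1

((0, 0, 2); (3, 3, 0))


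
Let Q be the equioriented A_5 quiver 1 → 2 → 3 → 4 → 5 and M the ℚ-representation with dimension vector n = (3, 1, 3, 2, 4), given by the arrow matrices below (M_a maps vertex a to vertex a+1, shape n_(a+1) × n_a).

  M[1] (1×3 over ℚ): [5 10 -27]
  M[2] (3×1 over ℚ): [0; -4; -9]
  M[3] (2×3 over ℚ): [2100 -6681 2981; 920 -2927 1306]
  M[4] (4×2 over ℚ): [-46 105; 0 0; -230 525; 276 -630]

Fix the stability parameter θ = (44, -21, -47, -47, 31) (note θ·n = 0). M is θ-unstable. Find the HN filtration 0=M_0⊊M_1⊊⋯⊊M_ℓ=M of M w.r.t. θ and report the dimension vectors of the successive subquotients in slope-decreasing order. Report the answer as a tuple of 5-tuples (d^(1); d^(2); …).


Interval decomposition of M: I[1,1]^2, I[1,4], I[3,3], I[3,5], I[5,5]^3.
HN type (ℓ=4): μ^(1)=44; μ^(2)=31; μ^(3)=-71/4; μ^(4)=-47

((2, 0, 0, 0, 0); (0, 0, 0, 0, 4); (1, 1, 1, 1, 0); (0, 0, 2, 1, 0))


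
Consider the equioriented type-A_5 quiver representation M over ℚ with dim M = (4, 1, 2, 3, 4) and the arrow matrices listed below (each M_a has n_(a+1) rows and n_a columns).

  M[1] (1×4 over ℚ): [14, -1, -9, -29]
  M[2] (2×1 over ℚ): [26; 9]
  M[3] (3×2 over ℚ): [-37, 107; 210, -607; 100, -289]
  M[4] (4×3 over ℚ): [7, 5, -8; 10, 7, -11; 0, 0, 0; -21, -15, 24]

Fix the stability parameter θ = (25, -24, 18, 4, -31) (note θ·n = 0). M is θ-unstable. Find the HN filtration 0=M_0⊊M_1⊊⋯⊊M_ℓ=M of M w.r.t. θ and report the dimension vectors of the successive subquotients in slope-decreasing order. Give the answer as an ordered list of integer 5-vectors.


Interval decomposition of M: I[1,1]^3, I[1,4], I[3,5], I[4,5], I[5,5]^2.
HN type (ℓ=6): μ^(1)=25; μ^(2)=11; μ^(3)=1/2; μ^(4)=-3; μ^(5)=-27/2; μ^(6)=-31

((3, 0, 0, 0, 0); (0, 0, 1, 1, 0); (1, 1, 0, 0, 0); (0, 0, 1, 1, 1); (0, 0, 0, 1, 1); (0, 0, 0, 0, 2))


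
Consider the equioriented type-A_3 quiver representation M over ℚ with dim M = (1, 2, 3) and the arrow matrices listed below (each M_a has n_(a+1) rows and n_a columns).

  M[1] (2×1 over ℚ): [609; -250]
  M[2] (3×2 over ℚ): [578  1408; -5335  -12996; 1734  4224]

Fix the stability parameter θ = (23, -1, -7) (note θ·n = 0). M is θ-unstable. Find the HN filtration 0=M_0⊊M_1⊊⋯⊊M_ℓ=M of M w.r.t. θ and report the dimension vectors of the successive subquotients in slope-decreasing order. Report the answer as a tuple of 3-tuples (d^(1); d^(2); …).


Interval decomposition of M: I[1,3], I[2,3], I[3,3].
HN type (ℓ=3): μ^(1)=5; μ^(2)=-4; μ^(3)=-7

((1, 1, 1); (0, 1, 1); (0, 0, 1))


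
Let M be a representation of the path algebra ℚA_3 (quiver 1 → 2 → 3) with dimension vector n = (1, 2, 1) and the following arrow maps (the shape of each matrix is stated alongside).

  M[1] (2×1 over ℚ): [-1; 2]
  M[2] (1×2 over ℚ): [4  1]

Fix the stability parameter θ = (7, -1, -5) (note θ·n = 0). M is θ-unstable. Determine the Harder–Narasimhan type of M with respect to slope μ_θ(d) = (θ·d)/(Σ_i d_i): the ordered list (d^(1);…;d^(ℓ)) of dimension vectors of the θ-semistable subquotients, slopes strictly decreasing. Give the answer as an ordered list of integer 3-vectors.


Interval decomposition of M: I[1,3], I[2,2].
HN type (ℓ=2): μ^(1)=1/3; μ^(2)=-1

((1, 1, 1); (0, 1, 0))


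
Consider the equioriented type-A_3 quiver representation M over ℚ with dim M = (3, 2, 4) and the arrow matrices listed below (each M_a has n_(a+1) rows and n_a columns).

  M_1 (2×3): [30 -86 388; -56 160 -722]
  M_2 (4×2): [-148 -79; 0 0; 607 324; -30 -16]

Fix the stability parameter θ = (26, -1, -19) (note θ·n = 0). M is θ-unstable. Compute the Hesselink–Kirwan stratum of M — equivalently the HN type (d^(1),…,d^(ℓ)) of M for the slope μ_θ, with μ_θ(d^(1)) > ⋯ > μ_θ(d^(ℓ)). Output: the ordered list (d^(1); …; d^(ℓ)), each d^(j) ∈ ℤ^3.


Via rank(M_{q-1}∘⋯∘M_p): M ≅ I[1,1], I[1,3]^2, I[3,3]^2.
μ_θ-semistable layers: μ^(1)=26; μ^(2)=2; μ^(3)=-19

((1, 0, 0); (2, 2, 2); (0, 0, 2))


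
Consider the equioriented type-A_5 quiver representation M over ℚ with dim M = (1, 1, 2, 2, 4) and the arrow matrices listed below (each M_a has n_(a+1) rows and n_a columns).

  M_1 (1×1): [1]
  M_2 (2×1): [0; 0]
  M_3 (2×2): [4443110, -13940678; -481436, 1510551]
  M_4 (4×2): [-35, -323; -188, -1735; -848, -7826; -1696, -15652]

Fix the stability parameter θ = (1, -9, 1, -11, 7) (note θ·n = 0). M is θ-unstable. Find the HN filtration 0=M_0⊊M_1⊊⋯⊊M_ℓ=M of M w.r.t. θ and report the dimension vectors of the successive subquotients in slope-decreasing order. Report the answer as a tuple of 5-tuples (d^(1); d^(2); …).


Interval decomposition of M: I[1,2], I[3,5]^2, I[5,5]^2.
HN type (ℓ=3): μ^(1)=7; μ^(2)=-4; μ^(3)=-5

((0, 0, 0, 0, 4); (1, 1, 0, 0, 0); (0, 0, 2, 2, 0))


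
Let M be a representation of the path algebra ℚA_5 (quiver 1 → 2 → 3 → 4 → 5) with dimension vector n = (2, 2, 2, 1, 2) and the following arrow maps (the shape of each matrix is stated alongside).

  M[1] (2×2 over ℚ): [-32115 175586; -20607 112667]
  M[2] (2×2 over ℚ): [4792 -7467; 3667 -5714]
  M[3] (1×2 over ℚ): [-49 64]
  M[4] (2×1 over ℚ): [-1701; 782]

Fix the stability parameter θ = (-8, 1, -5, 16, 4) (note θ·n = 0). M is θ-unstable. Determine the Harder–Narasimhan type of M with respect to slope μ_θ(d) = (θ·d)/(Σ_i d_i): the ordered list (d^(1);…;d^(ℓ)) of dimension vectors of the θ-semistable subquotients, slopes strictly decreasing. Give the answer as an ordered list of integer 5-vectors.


Barcode: M ≅ I[1,3], I[1,5], I[5,5]. HN layers by μ_θ (4 steps, strictly decreasing):
  μ^(1)=10; μ^(2)=4; μ^(3)=-2; μ^(4)=-8

((0, 0, 0, 1, 1); (0, 0, 0, 0, 1); (0, 2, 2, 0, 0); (2, 0, 0, 0, 0))


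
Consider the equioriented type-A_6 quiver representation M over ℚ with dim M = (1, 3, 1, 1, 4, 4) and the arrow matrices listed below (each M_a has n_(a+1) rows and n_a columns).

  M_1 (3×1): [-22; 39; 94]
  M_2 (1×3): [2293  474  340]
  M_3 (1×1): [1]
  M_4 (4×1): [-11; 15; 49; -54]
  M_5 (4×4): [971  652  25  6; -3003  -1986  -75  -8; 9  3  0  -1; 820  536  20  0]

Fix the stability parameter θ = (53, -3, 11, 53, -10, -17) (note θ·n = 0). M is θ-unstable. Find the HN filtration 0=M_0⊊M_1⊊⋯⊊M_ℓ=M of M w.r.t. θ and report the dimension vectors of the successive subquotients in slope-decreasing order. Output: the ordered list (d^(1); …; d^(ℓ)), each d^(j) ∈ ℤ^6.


Barcode: M ≅ I[1,2], I[2,2], I[2,5], I[5,5], I[5,6]^2, I[6,6]^2. HN layers by μ_θ (7 steps, strictly decreasing):
  μ^(1)=25; μ^(2)=43/2; μ^(3)=11; μ^(4)=-3; μ^(5)=-10; μ^(6)=-27/2; μ^(7)=-17

((1, 1, 0, 0, 0, 0); (0, 0, 0, 1, 1, 0); (0, 0, 1, 0, 0, 0); (0, 2, 0, 0, 0, 0); (0, 0, 0, 0, 1, 0); (0, 0, 0, 0, 2, 2); (0, 0, 0, 0, 0, 2))


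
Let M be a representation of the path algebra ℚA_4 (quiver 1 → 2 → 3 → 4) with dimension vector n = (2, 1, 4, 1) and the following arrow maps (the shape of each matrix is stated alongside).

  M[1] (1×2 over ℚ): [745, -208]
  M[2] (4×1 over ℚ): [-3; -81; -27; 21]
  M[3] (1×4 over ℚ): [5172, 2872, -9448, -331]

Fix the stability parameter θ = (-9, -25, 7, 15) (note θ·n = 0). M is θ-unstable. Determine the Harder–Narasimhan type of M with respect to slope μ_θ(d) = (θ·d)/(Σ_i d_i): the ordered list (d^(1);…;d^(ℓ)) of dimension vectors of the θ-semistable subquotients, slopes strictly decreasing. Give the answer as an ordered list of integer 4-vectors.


Via rank(M_{q-1}∘⋯∘M_p): M ≅ I[1,1], I[1,4], I[3,3]^3.
μ_θ-semistable layers: μ^(1)=15; μ^(2)=7; μ^(3)=-9; μ^(4)=-17

((0, 0, 0, 1); (0, 0, 4, 0); (1, 0, 0, 0); (1, 1, 0, 0))


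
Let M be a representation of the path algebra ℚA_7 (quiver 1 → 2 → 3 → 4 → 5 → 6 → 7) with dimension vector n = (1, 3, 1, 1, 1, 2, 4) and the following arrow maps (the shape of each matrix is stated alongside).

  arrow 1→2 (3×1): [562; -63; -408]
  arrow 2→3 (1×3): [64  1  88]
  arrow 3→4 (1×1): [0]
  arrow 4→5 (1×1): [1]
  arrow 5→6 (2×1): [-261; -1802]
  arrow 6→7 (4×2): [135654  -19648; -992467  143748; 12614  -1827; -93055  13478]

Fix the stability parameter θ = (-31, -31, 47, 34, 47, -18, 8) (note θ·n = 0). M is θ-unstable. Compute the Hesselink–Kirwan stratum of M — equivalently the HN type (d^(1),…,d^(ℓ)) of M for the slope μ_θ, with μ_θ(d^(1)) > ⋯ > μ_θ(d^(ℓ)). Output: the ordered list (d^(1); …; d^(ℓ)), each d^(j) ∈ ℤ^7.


Interval decomposition of M: I[1,3], I[2,2]^2, I[4,7], I[6,7], I[7,7]^2.
HN type (ℓ=5): μ^(1)=47; μ^(2)=71/4; μ^(3)=8; μ^(4)=-18; μ^(5)=-31

((0, 0, 1, 0, 0, 0, 0); (0, 0, 0, 1, 1, 1, 1); (0, 0, 0, 0, 0, 0, 3); (0, 0, 0, 0, 0, 1, 0); (1, 3, 0, 0, 0, 0, 0))


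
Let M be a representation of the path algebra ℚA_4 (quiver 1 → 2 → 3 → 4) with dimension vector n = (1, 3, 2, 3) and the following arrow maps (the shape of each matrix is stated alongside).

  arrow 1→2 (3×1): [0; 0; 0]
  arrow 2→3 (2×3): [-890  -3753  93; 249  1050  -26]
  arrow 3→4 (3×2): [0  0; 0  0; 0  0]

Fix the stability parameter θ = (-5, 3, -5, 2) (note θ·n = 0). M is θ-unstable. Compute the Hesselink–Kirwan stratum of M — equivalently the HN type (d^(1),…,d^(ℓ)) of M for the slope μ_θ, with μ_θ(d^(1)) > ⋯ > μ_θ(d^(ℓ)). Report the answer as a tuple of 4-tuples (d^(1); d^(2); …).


Barcode: M ≅ I[1,1], I[2,2], I[2,3]^2, I[4,4]^3. HN layers by μ_θ (4 steps, strictly decreasing):
  μ^(1)=3; μ^(2)=2; μ^(3)=-1; μ^(4)=-5

((0, 1, 0, 0); (0, 0, 0, 3); (0, 2, 2, 0); (1, 0, 0, 0))


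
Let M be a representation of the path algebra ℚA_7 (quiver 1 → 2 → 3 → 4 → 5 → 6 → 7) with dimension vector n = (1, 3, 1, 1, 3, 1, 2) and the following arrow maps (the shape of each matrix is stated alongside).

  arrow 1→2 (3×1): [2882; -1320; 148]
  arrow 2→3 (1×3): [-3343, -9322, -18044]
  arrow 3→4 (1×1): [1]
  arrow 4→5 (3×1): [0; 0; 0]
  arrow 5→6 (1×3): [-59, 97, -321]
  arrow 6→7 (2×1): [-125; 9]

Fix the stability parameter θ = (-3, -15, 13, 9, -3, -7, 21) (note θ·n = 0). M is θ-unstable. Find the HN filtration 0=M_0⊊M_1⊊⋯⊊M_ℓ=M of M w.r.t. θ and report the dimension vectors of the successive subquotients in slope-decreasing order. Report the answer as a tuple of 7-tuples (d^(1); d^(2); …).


Barcode: M ≅ I[1,4], I[2,2]^2, I[5,5]^2, I[5,7], I[7,7]. HN layers by μ_θ (6 steps, strictly decreasing):
  μ^(1)=21; μ^(2)=11; μ^(3)=-3; μ^(4)=-5; μ^(5)=-9; μ^(6)=-15

((0, 0, 0, 0, 0, 0, 2); (0, 0, 1, 1, 0, 0, 0); (0, 0, 0, 0, 2, 0, 0); (0, 0, 0, 0, 1, 1, 0); (1, 1, 0, 0, 0, 0, 0); (0, 2, 0, 0, 0, 0, 0))


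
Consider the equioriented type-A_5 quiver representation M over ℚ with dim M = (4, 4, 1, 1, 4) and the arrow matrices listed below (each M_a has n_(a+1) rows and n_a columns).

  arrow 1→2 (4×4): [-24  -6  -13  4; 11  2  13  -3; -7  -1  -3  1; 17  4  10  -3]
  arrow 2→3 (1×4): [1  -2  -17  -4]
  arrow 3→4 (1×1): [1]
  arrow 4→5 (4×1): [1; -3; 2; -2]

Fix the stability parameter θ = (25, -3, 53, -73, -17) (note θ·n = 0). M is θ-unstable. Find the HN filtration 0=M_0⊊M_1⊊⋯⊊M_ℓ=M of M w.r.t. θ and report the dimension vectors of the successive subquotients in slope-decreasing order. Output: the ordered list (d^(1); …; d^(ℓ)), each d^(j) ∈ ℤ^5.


Interval decomposition of M: I[1,2]^3, I[1,5], I[5,5]^3.
HN type (ℓ=3): μ^(1)=11; μ^(2)=-3; μ^(3)=-17

((3, 3, 0, 0, 0); (1, 1, 1, 1, 1); (0, 0, 0, 0, 3))


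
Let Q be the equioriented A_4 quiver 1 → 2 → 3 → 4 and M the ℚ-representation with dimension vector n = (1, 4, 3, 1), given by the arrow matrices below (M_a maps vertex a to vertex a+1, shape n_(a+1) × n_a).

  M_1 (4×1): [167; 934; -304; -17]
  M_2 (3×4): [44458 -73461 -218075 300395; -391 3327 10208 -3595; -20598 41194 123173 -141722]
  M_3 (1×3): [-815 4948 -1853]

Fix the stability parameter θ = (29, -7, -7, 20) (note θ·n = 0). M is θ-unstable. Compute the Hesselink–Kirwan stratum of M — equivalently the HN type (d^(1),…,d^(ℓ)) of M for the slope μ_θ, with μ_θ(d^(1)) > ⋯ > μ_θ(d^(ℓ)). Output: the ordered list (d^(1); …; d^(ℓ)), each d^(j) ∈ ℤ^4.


Barcode: M ≅ I[1,4], I[2,2], I[2,3]^2. HN layers by μ_θ (3 steps, strictly decreasing):
  μ^(1)=20; μ^(2)=5; μ^(3)=-7

((0, 0, 0, 1); (1, 1, 1, 0); (0, 3, 2, 0))


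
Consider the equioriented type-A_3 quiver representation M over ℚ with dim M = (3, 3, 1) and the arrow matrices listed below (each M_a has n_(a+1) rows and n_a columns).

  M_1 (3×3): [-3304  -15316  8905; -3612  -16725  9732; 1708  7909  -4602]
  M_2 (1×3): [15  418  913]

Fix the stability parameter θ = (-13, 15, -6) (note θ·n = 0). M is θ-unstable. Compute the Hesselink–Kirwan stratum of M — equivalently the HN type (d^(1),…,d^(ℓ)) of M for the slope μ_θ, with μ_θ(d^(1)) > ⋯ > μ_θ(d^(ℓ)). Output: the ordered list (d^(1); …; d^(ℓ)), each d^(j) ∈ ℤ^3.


Via rank(M_{q-1}∘⋯∘M_p): M ≅ I[1,1], I[1,2], I[1,3], I[2,2].
μ_θ-semistable layers: μ^(1)=15; μ^(2)=9/2; μ^(3)=-13

((0, 2, 0); (0, 1, 1); (3, 0, 0))


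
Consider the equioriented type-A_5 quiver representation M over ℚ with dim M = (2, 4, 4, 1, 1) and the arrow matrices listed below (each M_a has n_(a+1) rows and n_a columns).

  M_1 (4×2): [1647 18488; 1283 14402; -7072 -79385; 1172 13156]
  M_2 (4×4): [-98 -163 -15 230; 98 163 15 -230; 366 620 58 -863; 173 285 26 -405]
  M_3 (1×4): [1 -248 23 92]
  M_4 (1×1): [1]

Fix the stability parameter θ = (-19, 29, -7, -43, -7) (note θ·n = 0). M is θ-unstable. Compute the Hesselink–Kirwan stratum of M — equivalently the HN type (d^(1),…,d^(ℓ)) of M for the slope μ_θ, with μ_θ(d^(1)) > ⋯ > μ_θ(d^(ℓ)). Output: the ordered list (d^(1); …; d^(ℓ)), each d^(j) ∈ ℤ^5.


Via rank(M_{q-1}∘⋯∘M_p): M ≅ I[1,3], I[1,5], I[2,2], I[2,3], I[3,3].
μ_θ-semistable layers: μ^(1)=29; μ^(2)=11; μ^(3)=-7; μ^(4)=-19

((0, 1, 0, 0, 0); (0, 2, 2, 0, 0); (0, 1, 2, 1, 1); (2, 0, 0, 0, 0))


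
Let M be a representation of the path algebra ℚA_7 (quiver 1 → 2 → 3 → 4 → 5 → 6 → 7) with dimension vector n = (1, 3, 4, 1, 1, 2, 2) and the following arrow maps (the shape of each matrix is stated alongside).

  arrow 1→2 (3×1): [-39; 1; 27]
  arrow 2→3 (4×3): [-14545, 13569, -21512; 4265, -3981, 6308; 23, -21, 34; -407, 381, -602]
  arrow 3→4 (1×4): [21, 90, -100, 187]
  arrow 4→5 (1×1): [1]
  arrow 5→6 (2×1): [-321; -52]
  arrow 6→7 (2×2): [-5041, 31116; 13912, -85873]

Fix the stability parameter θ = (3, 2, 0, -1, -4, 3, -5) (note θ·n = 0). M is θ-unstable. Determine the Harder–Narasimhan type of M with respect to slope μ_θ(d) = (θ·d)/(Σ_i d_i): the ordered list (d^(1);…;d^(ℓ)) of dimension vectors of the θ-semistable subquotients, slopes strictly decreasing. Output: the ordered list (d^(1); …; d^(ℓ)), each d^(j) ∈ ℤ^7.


Barcode: M ≅ I[1,2], I[2,3], I[2,7], I[3,3]^2, I[6,7]. HN layers by μ_θ (5 steps, strictly decreasing):
  μ^(1)=5/2; μ^(2)=1; μ^(3)=0; μ^(4)=-5/6; μ^(5)=-1

((1, 1, 0, 0, 0, 0, 0); (0, 1, 1, 0, 0, 0, 0); (0, 0, 2, 0, 0, 0, 0); (0, 1, 1, 1, 1, 1, 1); (0, 0, 0, 0, 0, 1, 1))


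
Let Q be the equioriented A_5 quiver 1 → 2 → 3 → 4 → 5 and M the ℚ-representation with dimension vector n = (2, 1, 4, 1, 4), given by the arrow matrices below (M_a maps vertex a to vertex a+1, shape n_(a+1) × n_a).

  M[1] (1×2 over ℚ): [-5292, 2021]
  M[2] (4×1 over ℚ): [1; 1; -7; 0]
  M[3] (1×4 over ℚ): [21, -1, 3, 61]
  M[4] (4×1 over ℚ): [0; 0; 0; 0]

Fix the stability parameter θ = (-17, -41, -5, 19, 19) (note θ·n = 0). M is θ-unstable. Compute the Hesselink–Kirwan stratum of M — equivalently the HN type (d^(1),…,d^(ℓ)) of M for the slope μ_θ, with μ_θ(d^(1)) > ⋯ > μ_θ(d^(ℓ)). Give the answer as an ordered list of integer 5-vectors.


Interval decomposition of M: I[1,1], I[1,4], I[3,3]^3, I[5,5]^4.
HN type (ℓ=4): μ^(1)=19; μ^(2)=-5; μ^(3)=-17; μ^(4)=-29

((0, 0, 0, 1, 4); (0, 0, 4, 0, 0); (1, 0, 0, 0, 0); (1, 1, 0, 0, 0))


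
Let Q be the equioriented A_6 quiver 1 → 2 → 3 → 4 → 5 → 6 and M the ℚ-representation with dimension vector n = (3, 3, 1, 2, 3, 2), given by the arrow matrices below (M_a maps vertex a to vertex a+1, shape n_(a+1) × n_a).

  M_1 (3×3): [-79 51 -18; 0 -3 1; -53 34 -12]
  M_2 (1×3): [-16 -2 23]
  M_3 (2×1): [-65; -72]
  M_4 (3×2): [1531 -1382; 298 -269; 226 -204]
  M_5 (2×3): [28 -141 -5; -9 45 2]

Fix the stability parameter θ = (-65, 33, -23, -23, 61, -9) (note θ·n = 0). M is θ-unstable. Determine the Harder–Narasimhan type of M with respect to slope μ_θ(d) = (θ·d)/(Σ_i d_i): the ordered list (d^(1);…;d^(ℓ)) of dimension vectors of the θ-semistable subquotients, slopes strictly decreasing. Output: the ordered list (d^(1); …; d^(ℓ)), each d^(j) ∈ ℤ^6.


Barcode: M ≅ I[1,2]^2, I[1,6], I[4,6], I[5,5]. HN layers by μ_θ (6 steps, strictly decreasing):
  μ^(1)=61; μ^(2)=33; μ^(3)=26; μ^(4)=-13/3; μ^(5)=-23; μ^(6)=-65

((0, 0, 0, 0, 1, 0); (0, 2, 0, 0, 0, 0); (0, 0, 0, 0, 2, 2); (0, 1, 1, 1, 0, 0); (0, 0, 0, 1, 0, 0); (3, 0, 0, 0, 0, 0))


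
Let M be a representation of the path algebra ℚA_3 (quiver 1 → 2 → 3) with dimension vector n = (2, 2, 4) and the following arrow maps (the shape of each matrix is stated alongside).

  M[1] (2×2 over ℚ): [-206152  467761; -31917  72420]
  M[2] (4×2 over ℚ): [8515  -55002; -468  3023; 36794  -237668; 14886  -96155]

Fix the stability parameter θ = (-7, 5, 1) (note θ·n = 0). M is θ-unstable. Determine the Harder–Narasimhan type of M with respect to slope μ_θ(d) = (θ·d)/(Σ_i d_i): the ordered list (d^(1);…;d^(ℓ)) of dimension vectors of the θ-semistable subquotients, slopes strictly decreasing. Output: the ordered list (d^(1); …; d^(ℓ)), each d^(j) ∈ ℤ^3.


Via rank(M_{q-1}∘⋯∘M_p): M ≅ I[1,3]^2, I[3,3]^2.
μ_θ-semistable layers: μ^(1)=3; μ^(2)=1; μ^(3)=-7

((0, 2, 2); (0, 0, 2); (2, 0, 0))


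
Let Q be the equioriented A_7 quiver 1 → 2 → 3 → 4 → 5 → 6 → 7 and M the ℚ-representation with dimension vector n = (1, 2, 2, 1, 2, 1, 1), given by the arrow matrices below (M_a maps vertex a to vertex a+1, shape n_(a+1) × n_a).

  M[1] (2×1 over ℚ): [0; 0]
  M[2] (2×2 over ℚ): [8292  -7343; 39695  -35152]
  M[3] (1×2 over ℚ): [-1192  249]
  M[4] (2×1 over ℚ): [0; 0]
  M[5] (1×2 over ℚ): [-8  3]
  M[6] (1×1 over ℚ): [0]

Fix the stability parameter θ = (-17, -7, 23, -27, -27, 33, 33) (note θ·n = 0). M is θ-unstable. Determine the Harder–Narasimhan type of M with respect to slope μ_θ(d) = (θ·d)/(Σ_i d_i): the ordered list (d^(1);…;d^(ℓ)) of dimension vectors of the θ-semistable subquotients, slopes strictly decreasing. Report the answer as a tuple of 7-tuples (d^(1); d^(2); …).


Barcode: M ≅ I[1,1], I[2,3], I[2,4], I[5,5], I[5,6], I[7,7]. HN layers by μ_θ (6 steps, strictly decreasing):
  μ^(1)=33; μ^(2)=23; μ^(3)=-2; μ^(4)=-7; μ^(5)=-17; μ^(6)=-27

((0, 0, 0, 0, 0, 1, 1); (0, 0, 1, 0, 0, 0, 0); (0, 0, 1, 1, 0, 0, 0); (0, 2, 0, 0, 0, 0, 0); (1, 0, 0, 0, 0, 0, 0); (0, 0, 0, 0, 2, 0, 0))


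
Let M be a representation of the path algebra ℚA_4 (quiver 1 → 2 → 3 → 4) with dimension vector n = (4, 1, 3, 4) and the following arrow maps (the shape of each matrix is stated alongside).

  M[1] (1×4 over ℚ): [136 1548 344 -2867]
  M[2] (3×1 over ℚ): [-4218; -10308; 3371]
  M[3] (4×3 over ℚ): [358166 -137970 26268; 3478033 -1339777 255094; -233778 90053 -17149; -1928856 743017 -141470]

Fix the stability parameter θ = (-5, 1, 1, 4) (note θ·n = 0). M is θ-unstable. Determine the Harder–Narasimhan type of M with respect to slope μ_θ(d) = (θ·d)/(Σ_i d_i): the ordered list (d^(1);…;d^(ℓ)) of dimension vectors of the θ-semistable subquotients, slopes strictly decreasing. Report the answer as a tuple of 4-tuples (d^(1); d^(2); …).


Via rank(M_{q-1}∘⋯∘M_p): M ≅ I[1,1]^3, I[1,4], I[3,4]^2, I[4,4].
μ_θ-semistable layers: μ^(1)=4; μ^(2)=1; μ^(3)=-5

((0, 0, 0, 4); (0, 1, 3, 0); (4, 0, 0, 0))


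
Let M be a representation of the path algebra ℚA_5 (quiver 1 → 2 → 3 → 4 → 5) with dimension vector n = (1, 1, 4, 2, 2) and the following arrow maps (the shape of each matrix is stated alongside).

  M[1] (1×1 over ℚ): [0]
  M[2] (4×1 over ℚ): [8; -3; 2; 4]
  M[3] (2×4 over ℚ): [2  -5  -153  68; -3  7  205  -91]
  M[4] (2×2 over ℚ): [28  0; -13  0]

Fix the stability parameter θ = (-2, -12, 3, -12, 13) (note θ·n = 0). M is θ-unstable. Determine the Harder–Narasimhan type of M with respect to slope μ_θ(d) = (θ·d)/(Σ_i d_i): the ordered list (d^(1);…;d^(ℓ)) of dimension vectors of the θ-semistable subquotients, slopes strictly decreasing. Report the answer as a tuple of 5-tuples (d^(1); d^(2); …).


Barcode: M ≅ I[1,1], I[2,5], I[3,3]^2, I[3,4], I[5,5]. HN layers by μ_θ (5 steps, strictly decreasing):
  μ^(1)=13; μ^(2)=3; μ^(3)=-2; μ^(4)=-9/2; μ^(5)=-12

((0, 0, 0, 0, 2); (0, 0, 2, 0, 0); (1, 0, 0, 0, 0); (0, 0, 2, 2, 0); (0, 1, 0, 0, 0))


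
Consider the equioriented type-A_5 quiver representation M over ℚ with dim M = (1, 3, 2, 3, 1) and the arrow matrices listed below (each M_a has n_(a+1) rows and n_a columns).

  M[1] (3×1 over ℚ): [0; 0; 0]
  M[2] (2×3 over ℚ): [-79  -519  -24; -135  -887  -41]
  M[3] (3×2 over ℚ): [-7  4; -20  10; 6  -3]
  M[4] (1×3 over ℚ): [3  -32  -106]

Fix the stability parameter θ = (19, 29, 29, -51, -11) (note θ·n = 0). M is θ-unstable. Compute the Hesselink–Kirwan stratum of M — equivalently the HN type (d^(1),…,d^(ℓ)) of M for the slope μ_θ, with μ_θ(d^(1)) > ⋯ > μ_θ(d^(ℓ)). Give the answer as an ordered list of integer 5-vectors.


Interval decomposition of M: I[1,1], I[2,2], I[2,4], I[2,5], I[4,4].
HN type (ℓ=5): μ^(1)=29; μ^(2)=19; μ^(3)=7/3; μ^(4)=-1; μ^(5)=-51

((0, 1, 0, 0, 0); (1, 0, 0, 0, 0); (0, 1, 1, 1, 0); (0, 1, 1, 1, 1); (0, 0, 0, 1, 0))


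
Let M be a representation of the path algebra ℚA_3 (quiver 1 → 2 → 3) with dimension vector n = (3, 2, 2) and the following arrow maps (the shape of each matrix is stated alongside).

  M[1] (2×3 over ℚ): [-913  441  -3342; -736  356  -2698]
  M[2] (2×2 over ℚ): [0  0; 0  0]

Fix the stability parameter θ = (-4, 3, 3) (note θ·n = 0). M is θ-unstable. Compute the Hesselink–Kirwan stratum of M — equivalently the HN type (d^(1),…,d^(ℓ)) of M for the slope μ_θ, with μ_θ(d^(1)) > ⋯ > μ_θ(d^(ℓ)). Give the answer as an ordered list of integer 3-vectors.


Interval decomposition of M: I[1,1], I[1,2]^2, I[3,3]^2.
HN type (ℓ=2): μ^(1)=3; μ^(2)=-4

((0, 2, 2); (3, 0, 0))


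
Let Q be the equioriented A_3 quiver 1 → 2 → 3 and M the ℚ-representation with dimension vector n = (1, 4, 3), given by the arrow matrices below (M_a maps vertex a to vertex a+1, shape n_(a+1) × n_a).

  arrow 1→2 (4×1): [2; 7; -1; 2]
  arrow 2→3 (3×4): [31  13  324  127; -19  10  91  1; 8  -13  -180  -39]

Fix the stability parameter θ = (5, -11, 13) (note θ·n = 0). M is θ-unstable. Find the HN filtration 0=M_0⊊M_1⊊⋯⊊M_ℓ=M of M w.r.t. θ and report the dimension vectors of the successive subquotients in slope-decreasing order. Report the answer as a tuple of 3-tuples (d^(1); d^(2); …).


Via rank(M_{q-1}∘⋯∘M_p): M ≅ I[1,3], I[2,2], I[2,3]^2.
μ_θ-semistable layers: μ^(1)=13; μ^(2)=-3; μ^(3)=-11

((0, 0, 3); (1, 1, 0); (0, 3, 0))


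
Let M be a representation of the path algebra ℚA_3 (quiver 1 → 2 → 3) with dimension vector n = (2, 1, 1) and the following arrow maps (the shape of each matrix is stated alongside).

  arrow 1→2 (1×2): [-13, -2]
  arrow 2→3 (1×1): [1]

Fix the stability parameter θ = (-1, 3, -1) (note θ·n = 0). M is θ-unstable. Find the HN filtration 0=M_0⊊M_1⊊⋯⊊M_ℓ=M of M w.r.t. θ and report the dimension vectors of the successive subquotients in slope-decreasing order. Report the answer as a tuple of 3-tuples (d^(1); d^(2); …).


Via rank(M_{q-1}∘⋯∘M_p): M ≅ I[1,1], I[1,3].
μ_θ-semistable layers: μ^(1)=1; μ^(2)=-1

((0, 1, 1); (2, 0, 0))


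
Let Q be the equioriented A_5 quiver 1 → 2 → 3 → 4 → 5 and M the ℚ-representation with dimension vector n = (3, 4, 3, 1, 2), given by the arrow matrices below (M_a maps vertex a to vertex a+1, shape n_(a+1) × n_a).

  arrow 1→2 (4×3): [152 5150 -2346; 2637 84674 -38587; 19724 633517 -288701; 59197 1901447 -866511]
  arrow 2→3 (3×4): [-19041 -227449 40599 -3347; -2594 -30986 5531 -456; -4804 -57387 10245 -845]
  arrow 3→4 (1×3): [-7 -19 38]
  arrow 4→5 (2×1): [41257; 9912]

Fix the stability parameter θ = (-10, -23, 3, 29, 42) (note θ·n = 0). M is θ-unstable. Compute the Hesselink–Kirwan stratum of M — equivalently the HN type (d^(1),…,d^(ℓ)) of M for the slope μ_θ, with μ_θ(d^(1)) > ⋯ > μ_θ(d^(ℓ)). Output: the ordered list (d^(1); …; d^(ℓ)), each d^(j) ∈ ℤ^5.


Barcode: M ≅ I[1,2], I[1,3], I[1,5], I[2,3], I[5,5]. HN layers by μ_θ (5 steps, strictly decreasing):
  μ^(1)=42; μ^(2)=29; μ^(3)=3; μ^(4)=-33/2; μ^(5)=-23

((0, 0, 0, 0, 2); (0, 0, 0, 1, 0); (0, 0, 3, 0, 0); (3, 3, 0, 0, 0); (0, 1, 0, 0, 0))


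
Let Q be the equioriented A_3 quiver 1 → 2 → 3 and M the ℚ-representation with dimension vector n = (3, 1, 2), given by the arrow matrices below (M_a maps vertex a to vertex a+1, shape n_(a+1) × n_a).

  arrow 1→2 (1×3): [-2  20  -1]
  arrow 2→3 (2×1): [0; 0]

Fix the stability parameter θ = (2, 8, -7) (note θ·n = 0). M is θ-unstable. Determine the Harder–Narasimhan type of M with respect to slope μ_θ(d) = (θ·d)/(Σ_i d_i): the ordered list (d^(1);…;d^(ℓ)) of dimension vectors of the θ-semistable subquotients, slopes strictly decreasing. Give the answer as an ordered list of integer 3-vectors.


Via rank(M_{q-1}∘⋯∘M_p): M ≅ I[1,1]^2, I[1,2], I[3,3]^2.
μ_θ-semistable layers: μ^(1)=8; μ^(2)=2; μ^(3)=-7

((0, 1, 0); (3, 0, 0); (0, 0, 2))


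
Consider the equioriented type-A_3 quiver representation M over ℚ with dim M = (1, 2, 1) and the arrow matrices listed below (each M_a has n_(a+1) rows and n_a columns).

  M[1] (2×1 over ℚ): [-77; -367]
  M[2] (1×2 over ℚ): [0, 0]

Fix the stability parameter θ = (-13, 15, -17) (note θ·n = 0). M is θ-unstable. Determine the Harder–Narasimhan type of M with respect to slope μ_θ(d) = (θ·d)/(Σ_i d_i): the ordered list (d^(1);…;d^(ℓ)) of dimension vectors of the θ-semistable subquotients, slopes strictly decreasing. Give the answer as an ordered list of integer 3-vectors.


Interval decomposition of M: I[1,2], I[2,2], I[3,3].
HN type (ℓ=3): μ^(1)=15; μ^(2)=-13; μ^(3)=-17

((0, 2, 0); (1, 0, 0); (0, 0, 1))


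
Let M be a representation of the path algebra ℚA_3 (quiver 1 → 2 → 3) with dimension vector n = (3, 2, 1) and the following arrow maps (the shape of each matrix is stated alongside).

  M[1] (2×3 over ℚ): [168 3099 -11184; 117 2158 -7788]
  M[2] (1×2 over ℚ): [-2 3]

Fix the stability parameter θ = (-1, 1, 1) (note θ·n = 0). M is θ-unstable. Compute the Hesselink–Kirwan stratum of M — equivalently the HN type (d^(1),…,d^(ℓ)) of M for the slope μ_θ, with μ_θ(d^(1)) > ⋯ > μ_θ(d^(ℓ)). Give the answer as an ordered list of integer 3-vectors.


Barcode: M ≅ I[1,1], I[1,2], I[1,3]. HN layers by μ_θ (2 steps, strictly decreasing):
  μ^(1)=1; μ^(2)=-1

((0, 2, 1); (3, 0, 0))


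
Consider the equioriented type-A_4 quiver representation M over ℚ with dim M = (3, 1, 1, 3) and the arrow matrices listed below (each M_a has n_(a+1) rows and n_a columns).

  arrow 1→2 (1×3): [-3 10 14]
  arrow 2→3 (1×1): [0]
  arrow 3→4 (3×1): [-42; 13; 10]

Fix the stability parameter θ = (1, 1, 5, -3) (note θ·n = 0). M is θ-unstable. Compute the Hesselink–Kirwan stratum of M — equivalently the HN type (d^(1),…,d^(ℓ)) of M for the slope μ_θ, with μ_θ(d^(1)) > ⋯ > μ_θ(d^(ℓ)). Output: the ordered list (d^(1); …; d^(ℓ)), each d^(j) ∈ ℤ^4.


Interval decomposition of M: I[1,1]^2, I[1,2], I[3,4], I[4,4]^2.
HN type (ℓ=2): μ^(1)=1; μ^(2)=-3

((3, 1, 1, 1); (0, 0, 0, 2))


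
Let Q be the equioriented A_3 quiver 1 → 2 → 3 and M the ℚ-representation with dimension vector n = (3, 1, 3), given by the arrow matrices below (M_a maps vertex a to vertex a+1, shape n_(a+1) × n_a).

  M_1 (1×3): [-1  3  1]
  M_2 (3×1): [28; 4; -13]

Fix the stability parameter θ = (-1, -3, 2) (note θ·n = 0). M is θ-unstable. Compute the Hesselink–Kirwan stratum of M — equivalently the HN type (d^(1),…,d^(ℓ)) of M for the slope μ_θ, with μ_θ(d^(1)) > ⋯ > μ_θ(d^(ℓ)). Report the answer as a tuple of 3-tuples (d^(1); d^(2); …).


Via rank(M_{q-1}∘⋯∘M_p): M ≅ I[1,1]^2, I[1,3], I[3,3]^2.
μ_θ-semistable layers: μ^(1)=2; μ^(2)=-1; μ^(3)=-2

((0, 0, 3); (2, 0, 0); (1, 1, 0))


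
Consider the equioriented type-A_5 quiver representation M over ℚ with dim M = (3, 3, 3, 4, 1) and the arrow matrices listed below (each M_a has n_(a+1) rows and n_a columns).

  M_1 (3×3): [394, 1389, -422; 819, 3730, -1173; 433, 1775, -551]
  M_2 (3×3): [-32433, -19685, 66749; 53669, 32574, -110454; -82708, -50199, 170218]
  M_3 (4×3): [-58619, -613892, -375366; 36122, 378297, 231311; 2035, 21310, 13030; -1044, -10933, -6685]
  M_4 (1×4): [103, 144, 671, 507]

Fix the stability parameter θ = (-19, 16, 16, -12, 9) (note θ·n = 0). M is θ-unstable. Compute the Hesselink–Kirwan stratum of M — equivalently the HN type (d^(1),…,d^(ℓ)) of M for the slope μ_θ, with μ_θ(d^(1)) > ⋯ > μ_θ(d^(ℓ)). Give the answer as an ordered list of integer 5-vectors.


Via rank(M_{q-1}∘⋯∘M_p): M ≅ I[1,1], I[1,4], I[1,5], I[2,4], I[4,4].
μ_θ-semistable layers: μ^(1)=9; μ^(2)=20/3; μ^(3)=-12; μ^(4)=-19

((0, 0, 0, 0, 1); (0, 3, 3, 3, 0); (0, 0, 0, 1, 0); (3, 0, 0, 0, 0))


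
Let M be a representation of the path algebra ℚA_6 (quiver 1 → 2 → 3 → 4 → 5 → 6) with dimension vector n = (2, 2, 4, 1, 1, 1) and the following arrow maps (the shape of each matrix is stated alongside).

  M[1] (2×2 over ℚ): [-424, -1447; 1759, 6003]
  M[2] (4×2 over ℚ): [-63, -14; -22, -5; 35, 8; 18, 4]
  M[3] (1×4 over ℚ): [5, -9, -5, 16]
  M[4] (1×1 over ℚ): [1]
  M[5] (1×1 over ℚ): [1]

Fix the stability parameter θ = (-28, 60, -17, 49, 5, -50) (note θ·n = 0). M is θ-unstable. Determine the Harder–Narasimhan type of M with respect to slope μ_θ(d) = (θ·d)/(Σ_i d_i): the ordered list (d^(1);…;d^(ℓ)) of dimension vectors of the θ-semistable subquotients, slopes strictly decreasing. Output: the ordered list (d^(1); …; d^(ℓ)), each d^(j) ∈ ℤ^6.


Via rank(M_{q-1}∘⋯∘M_p): M ≅ I[1,3], I[1,6], I[3,3]^2.
μ_θ-semistable layers: μ^(1)=43/2; μ^(2)=47/5; μ^(3)=-17; μ^(4)=-28

((0, 1, 1, 0, 0, 0); (0, 1, 1, 1, 1, 1); (0, 0, 2, 0, 0, 0); (2, 0, 0, 0, 0, 0))
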